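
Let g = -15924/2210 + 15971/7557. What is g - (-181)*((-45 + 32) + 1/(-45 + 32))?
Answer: -19807476529/8350485 ≈ -2372.0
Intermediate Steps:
g = -42520879/8350485 (g = -15924*1/2210 + 15971*(1/7557) = -7962/1105 + 15971/7557 = -42520879/8350485 ≈ -5.0920)
g - (-181)*((-45 + 32) + 1/(-45 + 32)) = -42520879/8350485 - (-181)*((-45 + 32) + 1/(-45 + 32)) = -42520879/8350485 - (-181)*(-13 + 1/(-13)) = -42520879/8350485 - (-181)*(-13 - 1/13) = -42520879/8350485 - (-181)*(-170)/13 = -42520879/8350485 - 1*30770/13 = -42520879/8350485 - 30770/13 = -19807476529/8350485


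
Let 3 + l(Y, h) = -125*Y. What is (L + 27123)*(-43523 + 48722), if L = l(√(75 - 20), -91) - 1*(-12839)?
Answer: 207746841 - 649875*√55 ≈ 2.0293e+8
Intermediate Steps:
l(Y, h) = -3 - 125*Y
L = 12836 - 125*√55 (L = (-3 - 125*√(75 - 20)) - 1*(-12839) = (-3 - 125*√55) + 12839 = 12836 - 125*√55 ≈ 11909.)
(L + 27123)*(-43523 + 48722) = ((12836 - 125*√55) + 27123)*(-43523 + 48722) = (39959 - 125*√55)*5199 = 207746841 - 649875*√55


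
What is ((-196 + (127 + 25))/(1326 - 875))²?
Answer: 16/1681 ≈ 0.0095181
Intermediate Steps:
((-196 + (127 + 25))/(1326 - 875))² = ((-196 + 152)/451)² = (-44*1/451)² = (-4/41)² = 16/1681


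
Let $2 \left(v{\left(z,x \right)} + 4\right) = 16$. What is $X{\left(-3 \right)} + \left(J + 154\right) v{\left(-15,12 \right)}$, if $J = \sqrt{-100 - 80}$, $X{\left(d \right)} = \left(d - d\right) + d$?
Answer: $613 + 24 i \sqrt{5} \approx 613.0 + 53.666 i$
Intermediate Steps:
$v{\left(z,x \right)} = 4$ ($v{\left(z,x \right)} = -4 + \frac{1}{2} \cdot 16 = -4 + 8 = 4$)
$X{\left(d \right)} = d$ ($X{\left(d \right)} = 0 + d = d$)
$J = 6 i \sqrt{5}$ ($J = \sqrt{-180} = 6 i \sqrt{5} \approx 13.416 i$)
$X{\left(-3 \right)} + \left(J + 154\right) v{\left(-15,12 \right)} = -3 + \left(6 i \sqrt{5} + 154\right) 4 = -3 + \left(154 + 6 i \sqrt{5}\right) 4 = -3 + \left(616 + 24 i \sqrt{5}\right) = 613 + 24 i \sqrt{5}$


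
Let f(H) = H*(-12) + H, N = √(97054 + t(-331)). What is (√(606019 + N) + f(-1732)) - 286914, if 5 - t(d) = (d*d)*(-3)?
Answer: -267862 + √(606019 + √425742) ≈ -2.6708e+5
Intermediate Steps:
t(d) = 5 + 3*d² (t(d) = 5 - d*d*(-3) = 5 - d²*(-3) = 5 - (-3)*d² = 5 + 3*d²)
N = √425742 (N = √(97054 + (5 + 3*(-331)²)) = √(97054 + (5 + 3*109561)) = √(97054 + (5 + 328683)) = √(97054 + 328688) = √425742 ≈ 652.49)
f(H) = -11*H (f(H) = -12*H + H = -11*H)
(√(606019 + N) + f(-1732)) - 286914 = (√(606019 + √425742) - 11*(-1732)) - 286914 = (√(606019 + √425742) + 19052) - 286914 = (19052 + √(606019 + √425742)) - 286914 = -267862 + √(606019 + √425742)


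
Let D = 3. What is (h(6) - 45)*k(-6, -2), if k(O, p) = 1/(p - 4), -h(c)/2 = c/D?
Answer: 49/6 ≈ 8.1667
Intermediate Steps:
h(c) = -2*c/3
k(O, p) = 1/(-4 + p)
(h(6) - 45)*k(-6, -2) = (-⅔*6 - 45)/(-4 - 2) = (-4 - 45)/(-6) = -49*(-⅙) = 49/6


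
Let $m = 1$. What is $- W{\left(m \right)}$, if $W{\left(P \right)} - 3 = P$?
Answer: $-4$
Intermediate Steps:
$W{\left(P \right)} = 3 + P$
$- W{\left(m \right)} = - (3 + 1) = \left(-1\right) 4 = -4$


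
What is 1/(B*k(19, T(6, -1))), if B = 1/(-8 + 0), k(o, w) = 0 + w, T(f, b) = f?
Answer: -4/3 ≈ -1.3333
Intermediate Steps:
k(o, w) = w
B = -1/8 (B = 1/(-8) = -1/8 ≈ -0.12500)
1/(B*k(19, T(6, -1))) = 1/(-1/8*6) = 1/(-3/4) = -4/3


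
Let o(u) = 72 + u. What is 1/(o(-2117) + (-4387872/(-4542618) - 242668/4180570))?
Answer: -83292686545/170257923554603 ≈ -0.00048921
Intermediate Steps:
1/(o(-2117) + (-4387872/(-4542618) - 242668/4180570)) = 1/((72 - 2117) + (-4387872/(-4542618) - 242668/4180570)) = 1/(-2045 + (-4387872*(-1/4542618) - 242668*1/4180570)) = 1/(-2045 + (731312/757103 - 6386/110015)) = 1/(-2045 + 75620429922/83292686545) = 1/(-170257923554603/83292686545) = -83292686545/170257923554603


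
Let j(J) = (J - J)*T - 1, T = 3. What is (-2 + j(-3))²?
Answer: 9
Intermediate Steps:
j(J) = -1 (j(J) = (J - J)*3 - 1 = 0*3 - 1 = 0 - 1 = -1)
(-2 + j(-3))² = (-2 - 1)² = (-3)² = 9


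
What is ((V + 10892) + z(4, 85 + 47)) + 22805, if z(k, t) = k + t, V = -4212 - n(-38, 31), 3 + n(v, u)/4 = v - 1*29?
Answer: 29901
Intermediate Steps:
n(v, u) = -128 + 4*v (n(v, u) = -12 + 4*(v - 1*29) = -12 + 4*(v - 29) = -12 + 4*(-29 + v) = -12 + (-116 + 4*v) = -128 + 4*v)
V = -3932 (V = -4212 - (-128 + 4*(-38)) = -4212 - (-128 - 152) = -4212 - 1*(-280) = -4212 + 280 = -3932)
((V + 10892) + z(4, 85 + 47)) + 22805 = ((-3932 + 10892) + (4 + (85 + 47))) + 22805 = (6960 + (4 + 132)) + 22805 = (6960 + 136) + 22805 = 7096 + 22805 = 29901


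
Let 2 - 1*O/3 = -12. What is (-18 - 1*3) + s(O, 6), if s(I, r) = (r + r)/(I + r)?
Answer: -83/4 ≈ -20.750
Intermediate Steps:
O = 42 (O = 6 - 3*(-12) = 6 + 36 = 42)
s(I, r) = 2*r/(I + r) (s(I, r) = (2*r)/(I + r) = 2*r/(I + r))
(-18 - 1*3) + s(O, 6) = (-18 - 1*3) + 2*6/(42 + 6) = (-18 - 3) + 2*6/48 = -21 + 2*6*(1/48) = -21 + 1/4 = -83/4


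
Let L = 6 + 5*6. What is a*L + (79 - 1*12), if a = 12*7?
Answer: 3091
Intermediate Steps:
a = 84
L = 36 (L = 6 + 30 = 36)
a*L + (79 - 1*12) = 84*36 + (79 - 1*12) = 3024 + (79 - 12) = 3024 + 67 = 3091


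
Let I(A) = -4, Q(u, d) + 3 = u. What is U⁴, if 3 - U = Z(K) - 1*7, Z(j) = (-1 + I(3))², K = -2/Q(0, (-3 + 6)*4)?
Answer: 50625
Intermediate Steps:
Q(u, d) = -3 + u
K = ⅔ (K = -2/(-3 + 0) = -2/(-3) = -2*(-⅓) = ⅔ ≈ 0.66667)
Z(j) = 25 (Z(j) = (-1 - 4)² = (-5)² = 25)
U = -15 (U = 3 - (25 - 1*7) = 3 - (25 - 7) = 3 - 1*18 = 3 - 18 = -15)
U⁴ = (-15)⁴ = 50625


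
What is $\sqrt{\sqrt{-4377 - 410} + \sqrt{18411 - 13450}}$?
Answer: $\sqrt{11 \sqrt{41} + i \sqrt{4787}} \approx 9.1969 + 3.7615 i$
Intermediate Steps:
$\sqrt{\sqrt{-4377 - 410} + \sqrt{18411 - 13450}} = \sqrt{\sqrt{-4787} + \sqrt{4961}} = \sqrt{i \sqrt{4787} + 11 \sqrt{41}} = \sqrt{11 \sqrt{41} + i \sqrt{4787}}$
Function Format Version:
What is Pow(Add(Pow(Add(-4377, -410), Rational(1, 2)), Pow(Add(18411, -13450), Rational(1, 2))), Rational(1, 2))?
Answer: Pow(Add(Mul(11, Pow(41, Rational(1, 2))), Mul(I, Pow(4787, Rational(1, 2)))), Rational(1, 2)) ≈ Add(9.1969, Mul(3.7615, I))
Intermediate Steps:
Pow(Add(Pow(Add(-4377, -410), Rational(1, 2)), Pow(Add(18411, -13450), Rational(1, 2))), Rational(1, 2)) = Pow(Add(Pow(-4787, Rational(1, 2)), Pow(4961, Rational(1, 2))), Rational(1, 2)) = Pow(Add(Mul(I, Pow(4787, Rational(1, 2))), Mul(11, Pow(41, Rational(1, 2)))), Rational(1, 2)) = Pow(Add(Mul(11, Pow(41, Rational(1, 2))), Mul(I, Pow(4787, Rational(1, 2)))), Rational(1, 2))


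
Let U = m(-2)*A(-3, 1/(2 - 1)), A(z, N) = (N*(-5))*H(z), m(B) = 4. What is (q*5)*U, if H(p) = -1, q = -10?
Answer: -1000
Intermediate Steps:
A(z, N) = 5*N (A(z, N) = (N*(-5))*(-1) = -5*N*(-1) = 5*N)
U = 20 (U = 4*(5/(2 - 1)) = 4*(5/1) = 4*(5*1) = 4*5 = 20)
(q*5)*U = -10*5*20 = -50*20 = -1000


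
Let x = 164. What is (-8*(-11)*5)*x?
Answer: 72160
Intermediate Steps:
(-8*(-11)*5)*x = (-8*(-11)*5)*164 = (88*5)*164 = 440*164 = 72160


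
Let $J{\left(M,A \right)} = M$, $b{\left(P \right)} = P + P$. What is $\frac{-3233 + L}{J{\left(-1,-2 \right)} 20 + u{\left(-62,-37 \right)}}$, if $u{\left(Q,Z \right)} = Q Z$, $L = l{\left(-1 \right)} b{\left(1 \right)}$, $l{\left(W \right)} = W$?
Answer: $- \frac{3235}{2274} \approx -1.4226$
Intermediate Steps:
$b{\left(P \right)} = 2 P$
$L = -2$ ($L = - 2 \cdot 1 = \left(-1\right) 2 = -2$)
$\frac{-3233 + L}{J{\left(-1,-2 \right)} 20 + u{\left(-62,-37 \right)}} = \frac{-3233 - 2}{\left(-1\right) 20 - -2294} = - \frac{3235}{-20 + 2294} = - \frac{3235}{2274}$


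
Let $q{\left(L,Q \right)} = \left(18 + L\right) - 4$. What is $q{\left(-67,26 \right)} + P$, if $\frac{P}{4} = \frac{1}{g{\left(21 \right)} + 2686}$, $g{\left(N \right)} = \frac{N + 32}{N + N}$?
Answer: $- \frac{5981677}{112865} \approx -52.999$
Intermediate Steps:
$g{\left(N \right)} = \frac{32 + N}{2 N}$
$q{\left(L,Q \right)} = 14 + L$
$P = \frac{168}{112865}$ ($P = \frac{4}{\frac{32 + 21}{2 \cdot 21} + 2686} = \frac{4}{\frac{1}{2} \cdot \frac{1}{21} \cdot 53 + 2686} = \frac{4}{\frac{53}{42} + 2686} = \frac{4}{\frac{112865}{42}} = 4 \cdot \frac{42}{112865} = \frac{168}{112865} \approx 0.0014885$)
$q{\left(-67,26 \right)} + P = \left(14 - 67\right) + \frac{168}{112865} = -53 + \frac{168}{112865} = - \frac{5981677}{112865}$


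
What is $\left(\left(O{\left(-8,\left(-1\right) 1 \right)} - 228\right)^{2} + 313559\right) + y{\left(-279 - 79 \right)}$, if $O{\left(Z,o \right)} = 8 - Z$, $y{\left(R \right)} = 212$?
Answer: $358715$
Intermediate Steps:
$\left(\left(O{\left(-8,\left(-1\right) 1 \right)} - 228\right)^{2} + 313559\right) + y{\left(-279 - 79 \right)} = \left(\left(\left(8 - -8\right) - 228\right)^{2} + 313559\right) + 212 = \left(\left(\left(8 + 8\right) - 228\right)^{2} + 313559\right) + 212 = \left(\left(16 - 228\right)^{2} + 313559\right) + 212 = \left(\left(-212\right)^{2} + 313559\right) + 212 = \left(44944 + 313559\right) + 212 = 358503 + 212 = 358715$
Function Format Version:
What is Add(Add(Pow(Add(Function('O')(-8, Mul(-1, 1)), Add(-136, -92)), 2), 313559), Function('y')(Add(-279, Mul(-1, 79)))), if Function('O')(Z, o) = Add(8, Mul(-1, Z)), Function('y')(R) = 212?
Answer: 358715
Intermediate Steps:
Add(Add(Pow(Add(Function('O')(-8, Mul(-1, 1)), Add(-136, -92)), 2), 313559), Function('y')(Add(-279, Mul(-1, 79)))) = Add(Add(Pow(Add(Add(8, Mul(-1, -8)), Add(-136, -92)), 2), 313559), 212) = Add(Add(Pow(Add(Add(8, 8), -228), 2), 313559), 212) = Add(Add(Pow(Add(16, -228), 2), 313559), 212) = Add(Add(Pow(-212, 2), 313559), 212) = Add(Add(44944, 313559), 212) = Add(358503, 212) = 358715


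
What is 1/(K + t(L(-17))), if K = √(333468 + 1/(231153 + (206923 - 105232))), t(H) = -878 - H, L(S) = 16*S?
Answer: -201703464/11239476191 - 2*√9235823794070523/11239476191 ≈ -0.035047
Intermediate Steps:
K = √9235823794070523/166422 (K = √(333468 + 1/(231153 + 101691)) = √(333468 + 1/332844) = √(110992822993/332844) = √9235823794070523/166422 ≈ 577.47)
1/(K + t(L(-17))) = 1/(√9235823794070523/166422 + (-878 - 16*(-17))) = 1/(√9235823794070523/166422 + (-878 - 1*(-272))) = 1/(√9235823794070523/166422 + (-878 + 272)) = 1/(√9235823794070523/166422 - 606) = 1/(-606 + √9235823794070523/166422)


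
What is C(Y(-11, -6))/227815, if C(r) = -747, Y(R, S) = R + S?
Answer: -747/227815 ≈ -0.0032790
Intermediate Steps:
C(Y(-11, -6))/227815 = -747/227815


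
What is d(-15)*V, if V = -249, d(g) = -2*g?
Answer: -7470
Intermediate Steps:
d(-15)*V = -2*(-15)*(-249) = 30*(-249) = -7470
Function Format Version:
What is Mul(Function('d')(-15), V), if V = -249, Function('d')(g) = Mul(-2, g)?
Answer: -7470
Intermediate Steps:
Mul(Function('d')(-15), V) = Mul(Mul(-2, -15), -249) = Mul(30, -249) = -7470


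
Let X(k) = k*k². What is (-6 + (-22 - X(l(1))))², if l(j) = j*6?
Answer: 59536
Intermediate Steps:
l(j) = 6*j
X(k) = k³
(-6 + (-22 - X(l(1))))² = (-6 + (-22 - (6*1)³))² = (-6 + (-22 - 1*6³))² = (-6 + (-22 - 1*216))² = (-6 + (-22 - 216))² = (-6 - 238)² = (-244)² = 59536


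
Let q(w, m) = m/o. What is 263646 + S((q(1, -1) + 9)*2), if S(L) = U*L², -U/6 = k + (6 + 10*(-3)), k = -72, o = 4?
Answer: 440046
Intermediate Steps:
q(w, m) = m/4
U = 576 (U = -6*(-72 + (6 + 10*(-3))) = -6*(-72 + (6 - 30)) = -6*(-72 - 24) = -6*(-96) = 576)
S(L) = 576*L²
263646 + S((q(1, -1) + 9)*2) = 263646 + 576*(((¼)*(-1) + 9)*2)² = 263646 + 576*((-¼ + 9)*2)² = 263646 + 576*((35/4)*2)² = 263646 + 576*(35/2)² = 263646 + 576*(1225/4) = 263646 + 176400 = 440046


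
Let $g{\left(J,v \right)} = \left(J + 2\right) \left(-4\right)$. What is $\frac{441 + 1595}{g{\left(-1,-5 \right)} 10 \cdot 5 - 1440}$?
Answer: $- \frac{509}{410} \approx -1.2415$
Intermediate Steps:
$g{\left(J,v \right)} = -8 - 4 J$ ($g{\left(J,v \right)} = \left(2 + J\right) \left(-4\right) = -8 - 4 J$)
$\frac{441 + 1595}{g{\left(-1,-5 \right)} 10 \cdot 5 - 1440} = \frac{441 + 1595}{\left(-8 - -4\right) 10 \cdot 5 - 1440} = \frac{2036}{\left(-8 + 4\right) 10 \cdot 5 - 1440} = \frac{2036}{\left(-4\right) 10 \cdot 5 - 1440} = \frac{2036}{\left(-40\right) 5 - 1440} = \frac{2036}{-200 - 1440} = \frac{2036}{-1640} = 2036 \left(- \frac{1}{1640}\right) = - \frac{509}{410}$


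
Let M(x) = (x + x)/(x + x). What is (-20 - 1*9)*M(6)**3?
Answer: -29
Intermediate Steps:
M(x) = 1 (M(x) = (2*x)/((2*x)) = (2*x)*(1/(2*x)) = 1)
(-20 - 1*9)*M(6)**3 = (-20 - 1*9)*1**3 = (-20 - 9)*1 = -29*1 = -29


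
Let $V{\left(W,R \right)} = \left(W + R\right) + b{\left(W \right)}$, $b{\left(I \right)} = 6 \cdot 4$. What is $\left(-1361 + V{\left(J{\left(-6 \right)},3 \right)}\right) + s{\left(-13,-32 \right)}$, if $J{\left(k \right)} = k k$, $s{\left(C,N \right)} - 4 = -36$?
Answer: $-1330$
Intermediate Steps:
$b{\left(I \right)} = 24$
$s{\left(C,N \right)} = -32$ ($s{\left(C,N \right)} = 4 - 36 = -32$)
$J{\left(k \right)} = k^{2}$
$V{\left(W,R \right)} = 24 + R + W$ ($V{\left(W,R \right)} = \left(W + R\right) + 24 = \left(R + W\right) + 24 = 24 + R + W$)
$\left(-1361 + V{\left(J{\left(-6 \right)},3 \right)}\right) + s{\left(-13,-32 \right)} = \left(-1361 + \left(24 + 3 + \left(-6\right)^{2}\right)\right) - 32 = \left(-1361 + \left(24 + 3 + 36\right)\right) - 32 = \left(-1361 + 63\right) - 32 = -1298 - 32 = -1330$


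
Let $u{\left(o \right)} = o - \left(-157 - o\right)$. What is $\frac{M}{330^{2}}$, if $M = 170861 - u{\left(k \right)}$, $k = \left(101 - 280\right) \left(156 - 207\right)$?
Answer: $\frac{76223}{54450} \approx 1.3999$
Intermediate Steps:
$k = 9129$ ($k = \left(-179\right) \left(-51\right) = 9129$)
$u{\left(o \right)} = 157 + 2 o$ ($u{\left(o \right)} = o + \left(157 + o\right) = 157 + 2 o$)
$M = 152446$ ($M = 170861 - \left(157 + 2 \cdot 9129\right) = 170861 - \left(157 + 18258\right) = 170861 - 18415 = 152446$)
$\frac{M}{330^{2}} = \frac{152446}{330^{2}} = \frac{152446}{108900} = 152446 \cdot \frac{1}{108900} = \frac{76223}{54450}$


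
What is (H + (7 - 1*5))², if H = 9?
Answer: 121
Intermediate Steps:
(H + (7 - 1*5))² = (9 + (7 - 1*5))² = (9 + (7 - 5))² = (9 + 2)² = 11² = 121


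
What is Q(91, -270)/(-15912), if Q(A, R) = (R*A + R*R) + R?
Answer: -1335/442 ≈ -3.0204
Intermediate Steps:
Q(A, R) = R + R² + A*R (Q(A, R) = (A*R + R²) + R = (R² + A*R) + R = R + R² + A*R)
Q(91, -270)/(-15912) = -270*(1 + 91 - 270)/(-15912) = -270*(-178)*(-1/15912) = 48060*(-1/15912) = -1335/442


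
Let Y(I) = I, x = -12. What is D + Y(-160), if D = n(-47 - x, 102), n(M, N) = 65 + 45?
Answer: -50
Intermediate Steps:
n(M, N) = 110
D = 110
D + Y(-160) = 110 - 160 = -50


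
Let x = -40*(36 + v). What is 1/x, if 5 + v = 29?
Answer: -1/2400 ≈ -0.00041667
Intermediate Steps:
v = 24 (v = -5 + 29 = 24)
x = -2400 (x = -40*(36 + 24) = -40*60 = -2400)
1/x = 1/(-2400) = -1/2400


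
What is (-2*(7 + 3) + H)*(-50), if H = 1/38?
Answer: 18975/19 ≈ 998.68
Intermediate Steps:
H = 1/38 ≈ 0.026316
(-2*(7 + 3) + H)*(-50) = (-2*(7 + 3) + 1/38)*(-50) = (-2*10 + 1/38)*(-50) = (-20 + 1/38)*(-50) = -759/38*(-50) = 18975/19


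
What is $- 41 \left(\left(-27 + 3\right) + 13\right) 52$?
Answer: $23452$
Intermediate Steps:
$- 41 \left(\left(-27 + 3\right) + 13\right) 52 = - 41 \left(-24 + 13\right) 52 = \left(-41\right) \left(-11\right) 52 = 451 \cdot 52 = 23452$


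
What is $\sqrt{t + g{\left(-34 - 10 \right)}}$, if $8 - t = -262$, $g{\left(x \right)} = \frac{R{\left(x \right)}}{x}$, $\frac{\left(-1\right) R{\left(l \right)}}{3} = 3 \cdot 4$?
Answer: $\frac{3 \sqrt{3641}}{11} \approx 16.457$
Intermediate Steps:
$R{\left(l \right)} = -36$ ($R{\left(l \right)} = - 3 \cdot 3 \cdot 4 = \left(-3\right) 12 = -36$)
$g{\left(x \right)} = - \frac{36}{x}$
$t = 270$ ($t = 8 - -262 = 8 + 262 = 270$)
$\sqrt{t + g{\left(-34 - 10 \right)}} = \sqrt{270 - \frac{36}{-34 - 10}} = \sqrt{270 - \frac{36}{-44}} = \sqrt{270 - - \frac{9}{11}} = \sqrt{270 + \frac{9}{11}} = \sqrt{\frac{2979}{11}} = \frac{3 \sqrt{3641}}{11}$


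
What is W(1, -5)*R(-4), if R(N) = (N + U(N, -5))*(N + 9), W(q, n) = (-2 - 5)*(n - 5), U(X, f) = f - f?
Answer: -1400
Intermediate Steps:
U(X, f) = 0
W(q, n) = 35 - 7*n (W(q, n) = -7*(-5 + n) = 35 - 7*n)
R(N) = N*(9 + N) (R(N) = (N + 0)*(N + 9) = N*(9 + N))
W(1, -5)*R(-4) = (35 - 7*(-5))*(-4*(9 - 4)) = (35 + 35)*(-4*5) = 70*(-20) = -1400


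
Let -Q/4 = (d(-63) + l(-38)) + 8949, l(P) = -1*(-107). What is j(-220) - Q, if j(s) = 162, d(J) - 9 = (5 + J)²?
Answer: 49878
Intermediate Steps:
l(P) = 107
d(J) = 9 + (5 + J)²
Q = -49716 (Q = -4*(((9 + (5 - 63)²) + 107) + 8949) = -4*(((9 + (-58)²) + 107) + 8949) = -4*(((9 + 3364) + 107) + 8949) = -4*((3373 + 107) + 8949) = -4*(3480 + 8949) = -4*12429 = -49716)
j(-220) - Q = 162 - 1*(-49716) = 162 + 49716 = 49878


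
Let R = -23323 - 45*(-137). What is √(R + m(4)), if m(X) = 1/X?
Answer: I*√68631/2 ≈ 130.99*I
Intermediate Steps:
R = -17158 (R = -23323 + 6165 = -17158)
√(R + m(4)) = √(-17158 + 1/4) = √(-17158 + ¼) = √(-68631/4) = I*√68631/2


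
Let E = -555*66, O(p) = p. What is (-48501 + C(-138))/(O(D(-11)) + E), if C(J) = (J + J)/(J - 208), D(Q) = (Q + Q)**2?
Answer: 8390535/6253258 ≈ 1.3418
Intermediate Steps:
D(Q) = 4*Q**2 (D(Q) = (2*Q)**2 = 4*Q**2)
C(J) = 2*J/(-208 + J) (C(J) = (2*J)/(-208 + J) = 2*J/(-208 + J))
E = -36630
(-48501 + C(-138))/(O(D(-11)) + E) = (-48501 + 2*(-138)/(-208 - 138))/(4*(-11)**2 - 36630) = (-48501 + 2*(-138)/(-346))/(4*121 - 36630) = (-48501 + 2*(-138)*(-1/346))/(484 - 36630) = (-48501 + 138/173)/(-36146) = -8390535/173*(-1/36146) = 8390535/6253258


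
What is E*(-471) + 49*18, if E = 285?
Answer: -133353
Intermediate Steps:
E*(-471) + 49*18 = 285*(-471) + 49*18 = -134235 + 882 = -133353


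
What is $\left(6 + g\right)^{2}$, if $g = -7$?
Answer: $1$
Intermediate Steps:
$\left(6 + g\right)^{2} = \left(6 - 7\right)^{2} = \left(-1\right)^{2} = 1$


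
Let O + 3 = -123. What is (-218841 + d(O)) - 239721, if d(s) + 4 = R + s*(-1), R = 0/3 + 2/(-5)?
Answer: -2292202/5 ≈ -4.5844e+5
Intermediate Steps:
O = -126 (O = -3 - 123 = -126)
R = -⅖ (R = 0*(⅓) + 2*(-⅕) = 0 - ⅖ = -⅖ ≈ -0.40000)
d(s) = -22/5 - s (d(s) = -4 + (-⅖ + s*(-1)) = -4 + (-⅖ - s) = -22/5 - s)
(-218841 + d(O)) - 239721 = (-218841 + (-22/5 - 1*(-126))) - 239721 = (-218841 + (-22/5 + 126)) - 239721 = (-218841 + 608/5) - 239721 = -1093597/5 - 239721 = -2292202/5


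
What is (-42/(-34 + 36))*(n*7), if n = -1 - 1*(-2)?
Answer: -147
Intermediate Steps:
n = 1 (n = -1 + 2 = 1)
(-42/(-34 + 36))*(n*7) = (-42/(-34 + 36))*(1*7) = -42/2*7 = -42*½*7 = -21*7 = -147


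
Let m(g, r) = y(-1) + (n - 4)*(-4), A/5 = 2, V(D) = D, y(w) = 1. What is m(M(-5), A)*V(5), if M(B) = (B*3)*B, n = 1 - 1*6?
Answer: 185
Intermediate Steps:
n = -5 (n = 1 - 6 = -5)
M(B) = 3*B² (M(B) = (3*B)*B = 3*B²)
A = 10 (A = 5*2 = 10)
m(g, r) = 37 (m(g, r) = 1 + (-5 - 4)*(-4) = 1 - 9*(-4) = 1 + 36 = 37)
m(M(-5), A)*V(5) = 37*5 = 185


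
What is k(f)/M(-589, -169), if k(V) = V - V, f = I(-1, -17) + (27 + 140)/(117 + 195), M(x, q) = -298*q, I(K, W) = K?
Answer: 0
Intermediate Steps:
f = -145/312 (f = -1 + (27 + 140)/(117 + 195) = -1 + 167/312 = -145/312 ≈ -0.46474)
k(V) = 0
k(f)/M(-589, -169) = 0/((-298*(-169))) = 0/50362 = 0*(1/50362) = 0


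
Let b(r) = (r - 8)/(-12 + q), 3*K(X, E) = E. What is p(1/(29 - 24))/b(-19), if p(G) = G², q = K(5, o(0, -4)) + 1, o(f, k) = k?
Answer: 37/2025 ≈ 0.018272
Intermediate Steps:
K(X, E) = E/3
q = -⅓ (q = (⅓)*(-4) + 1 = -4/3 + 1 = -⅓ ≈ -0.33333)
b(r) = 24/37 - 3*r/37 (b(r) = (r - 8)/(-12 - ⅓) = (-8 + r)/(-37/3) = (-8 + r)*(-3/37) = 24/37 - 3*r/37)
p(1/(29 - 24))/b(-19) = (1/(29 - 24))²/(24/37 - 3/37*(-19)) = (1/5)²/(24/37 + 57/37) = (⅕)²/(81/37) = (1/25)*(37/81) = 37/2025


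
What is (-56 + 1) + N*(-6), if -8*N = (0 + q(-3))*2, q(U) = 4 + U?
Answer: -107/2 ≈ -53.500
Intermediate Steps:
N = -1/4 (N = -(0 + (4 - 3))*2/8 = -(0 + 1)*2/8 = -2/8 = -1/8*2 = -1/4 ≈ -0.25000)
(-56 + 1) + N*(-6) = (-56 + 1) - 1/4*(-6) = -55 + 3/2 = -107/2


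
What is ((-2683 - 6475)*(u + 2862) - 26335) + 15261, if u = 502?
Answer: -30818586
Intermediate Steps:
((-2683 - 6475)*(u + 2862) - 26335) + 15261 = ((-2683 - 6475)*(502 + 2862) - 26335) + 15261 = (-9158*3364 - 26335) + 15261 = (-30807512 - 26335) + 15261 = -30833847 + 15261 = -30818586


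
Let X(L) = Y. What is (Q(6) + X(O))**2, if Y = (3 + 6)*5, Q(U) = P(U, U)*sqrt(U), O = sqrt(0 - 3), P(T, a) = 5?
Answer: 2175 + 450*sqrt(6) ≈ 3277.3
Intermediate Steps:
O = I*sqrt(3) (O = sqrt(-3) = I*sqrt(3) ≈ 1.732*I)
Q(U) = 5*sqrt(U)
Y = 45 (Y = 9*5 = 45)
X(L) = 45
(Q(6) + X(O))**2 = (5*sqrt(6) + 45)**2 = (45 + 5*sqrt(6))**2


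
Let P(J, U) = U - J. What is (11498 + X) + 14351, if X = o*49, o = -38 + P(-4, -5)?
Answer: 23938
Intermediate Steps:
o = -39 (o = -38 + (-5 - 1*(-4)) = -38 + (-5 + 4) = -38 - 1 = -39)
X = -1911 (X = -39*49 = -1911)
(11498 + X) + 14351 = (11498 - 1911) + 14351 = 9587 + 14351 = 23938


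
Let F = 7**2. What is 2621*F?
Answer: 128429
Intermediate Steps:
F = 49
2621*F = 2621*49 = 128429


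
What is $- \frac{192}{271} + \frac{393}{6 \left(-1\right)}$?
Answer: $- \frac{35885}{542} \approx -66.208$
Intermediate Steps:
$- \frac{192}{271} + \frac{393}{6 \left(-1\right)} = \left(-192\right) \frac{1}{271} + \frac{393}{-6} = - \frac{192}{271} + 393 \left(- \frac{1}{6}\right) = - \frac{192}{271} - \frac{131}{2} = - \frac{35885}{542}$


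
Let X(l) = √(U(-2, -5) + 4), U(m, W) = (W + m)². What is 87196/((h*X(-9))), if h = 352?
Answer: 21799*√53/4664 ≈ 34.026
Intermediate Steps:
X(l) = √53 (X(l) = √((-5 - 2)² + 4) = √((-7)² + 4) = √(49 + 4) = √53)
87196/((h*X(-9))) = 87196/((352*√53)) = 87196*(√53/18656) = 21799*√53/4664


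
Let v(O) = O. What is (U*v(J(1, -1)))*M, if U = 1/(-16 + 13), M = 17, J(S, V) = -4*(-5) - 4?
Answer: -272/3 ≈ -90.667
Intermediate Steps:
J(S, V) = 16 (J(S, V) = 20 - 4 = 16)
U = -1/3 (U = 1/(-3) = -1/3 ≈ -0.33333)
(U*v(J(1, -1)))*M = -1/3*16*17 = -16/3*17 = -272/3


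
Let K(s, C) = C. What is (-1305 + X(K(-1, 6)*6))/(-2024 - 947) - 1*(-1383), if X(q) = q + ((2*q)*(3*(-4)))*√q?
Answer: 4115346/2971 ≈ 1385.2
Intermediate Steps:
X(q) = q - 24*q^(3/2) (X(q) = q + ((2*q)*(-12))*√q = q + (-24*q)*√q = q - 24*q^(3/2))
(-1305 + X(K(-1, 6)*6))/(-2024 - 947) - 1*(-1383) = (-1305 + (6*6 - 24*(6*6)^(3/2)))/(-2024 - 947) - 1*(-1383) = (-1305 + (36 - 24*36^(3/2)))/(-2971) + 1383 = (-1305 + (36 - 24*216))*(-1/2971) + 1383 = (-1305 + (36 - 5184))*(-1/2971) + 1383 = (-1305 - 5148)*(-1/2971) + 1383 = -6453*(-1/2971) + 1383 = 6453/2971 + 1383 = 4115346/2971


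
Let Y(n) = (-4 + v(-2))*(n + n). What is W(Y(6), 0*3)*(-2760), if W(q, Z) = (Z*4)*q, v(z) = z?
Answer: 0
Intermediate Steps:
Y(n) = -12*n (Y(n) = (-4 - 2)*(n + n) = -12*n)
W(q, Z) = 4*Z*q (W(q, Z) = (4*Z)*q = 4*Z*q)
W(Y(6), 0*3)*(-2760) = (4*(0*3)*(-12*6))*(-2760) = (4*0*(-72))*(-2760) = 0*(-2760) = 0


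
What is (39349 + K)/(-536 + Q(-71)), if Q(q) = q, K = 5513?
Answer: -44862/607 ≈ -73.908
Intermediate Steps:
(39349 + K)/(-536 + Q(-71)) = (39349 + 5513)/(-536 - 71) = 44862/(-607) = 44862*(-1/607) = -44862/607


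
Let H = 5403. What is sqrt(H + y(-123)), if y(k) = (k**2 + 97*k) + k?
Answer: 3*sqrt(942) ≈ 92.076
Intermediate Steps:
y(k) = k**2 + 98*k
sqrt(H + y(-123)) = sqrt(5403 - 123*(98 - 123)) = sqrt(5403 - 123*(-25)) = sqrt(5403 + 3075) = sqrt(8478) = 3*sqrt(942)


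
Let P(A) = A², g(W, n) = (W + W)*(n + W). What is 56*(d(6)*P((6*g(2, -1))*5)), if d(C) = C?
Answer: 4838400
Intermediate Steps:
g(W, n) = 2*W*(W + n) (g(W, n) = (2*W)*(W + n) = 2*W*(W + n))
56*(d(6)*P((6*g(2, -1))*5)) = 56*(6*((6*(2*2*(2 - 1)))*5)²) = 56*(6*((6*(2*2*1))*5)²) = 56*(6*((6*4)*5)²) = 56*(6*(24*5)²) = 56*(6*120²) = 56*(6*14400) = 56*86400 = 4838400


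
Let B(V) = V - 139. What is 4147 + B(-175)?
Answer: 3833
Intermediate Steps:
B(V) = -139 + V
4147 + B(-175) = 4147 + (-139 - 175) = 4147 - 314 = 3833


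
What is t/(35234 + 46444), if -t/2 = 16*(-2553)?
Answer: 13616/13613 ≈ 1.0002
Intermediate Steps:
t = 81696 (t = -32*(-2553) = -2*(-40848) = 81696)
t/(35234 + 46444) = 81696/(35234 + 46444) = 81696/81678 = 81696*(1/81678) = 13616/13613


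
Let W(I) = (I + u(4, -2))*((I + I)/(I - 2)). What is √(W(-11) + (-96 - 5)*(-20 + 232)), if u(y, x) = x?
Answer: I*√21434 ≈ 146.4*I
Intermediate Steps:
W(I) = 2*I (W(I) = (I - 2)*((I + I)/(I - 2)) = (-2 + I)*((2*I)/(-2 + I)) = (-2 + I)*(2*I/(-2 + I)) = 2*I)
√(W(-11) + (-96 - 5)*(-20 + 232)) = √(2*(-11) + (-96 - 5)*(-20 + 232)) = √(-22 - 101*212) = √(-22 - 21412) = √(-21434) = I*√21434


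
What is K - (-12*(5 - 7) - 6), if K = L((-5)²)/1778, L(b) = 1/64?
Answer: -2048255/113792 ≈ -18.000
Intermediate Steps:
L(b) = 1/64
K = 1/113792 (K = (1/64)/1778 = (1/64)*(1/1778) = 1/113792 ≈ 8.7880e-6)
K - (-12*(5 - 7) - 6) = 1/113792 - (-12*(5 - 7) - 6) = 1/113792 - (-12*(-2) - 6) = 1/113792 - (24 - 6) = 1/113792 - 1*18 = 1/113792 - 18 = -2048255/113792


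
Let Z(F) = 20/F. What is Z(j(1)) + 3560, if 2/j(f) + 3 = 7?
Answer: 3600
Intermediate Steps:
j(f) = ½ (j(f) = 2/(-3 + 7) = 2/4 = 2*(¼) = ½)
Z(j(1)) + 3560 = 20/(½) + 3560 = 20*2 + 3560 = 40 + 3560 = 3600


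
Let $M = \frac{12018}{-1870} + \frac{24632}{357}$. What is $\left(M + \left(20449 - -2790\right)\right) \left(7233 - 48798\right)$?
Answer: $- \frac{74576792768}{77} \approx -9.6853 \cdot 10^{8}$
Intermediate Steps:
$M = \frac{1228571}{19635}$ ($M = 12018 \left(- \frac{1}{1870}\right) + 24632 \cdot \frac{1}{357} = - \frac{6009}{935} + \frac{24632}{357} = \frac{1228571}{19635} \approx 62.57$)
$\left(M + \left(20449 - -2790\right)\right) \left(7233 - 48798\right) = \left(\frac{1228571}{19635} + \left(20449 - -2790\right)\right) \left(7233 - 48798\right) = \left(\frac{1228571}{19635} + \left(20449 + 2790\right)\right) \left(-41565\right) = \left(\frac{1228571}{19635} + 23239\right) \left(-41565\right) = \frac{457526336}{19635} \left(-41565\right) = - \frac{74576792768}{77}$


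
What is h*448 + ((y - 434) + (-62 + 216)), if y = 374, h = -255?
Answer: -114146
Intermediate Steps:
h*448 + ((y - 434) + (-62 + 216)) = -255*448 + ((374 - 434) + (-62 + 216)) = -114240 + (-60 + 154) = -114240 + 94 = -114146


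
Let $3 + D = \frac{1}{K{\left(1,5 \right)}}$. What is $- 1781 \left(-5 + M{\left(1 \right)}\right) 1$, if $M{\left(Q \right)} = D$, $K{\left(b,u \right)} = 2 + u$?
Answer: $\frac{97955}{7} \approx 13994.0$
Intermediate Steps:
$D = - \frac{20}{7}$ ($D = -3 + \frac{1}{2 + 5} = -3 + \frac{1}{7} = - \frac{20}{7} \approx -2.8571$)
$M{\left(Q \right)} = - \frac{20}{7}$
$- 1781 \left(-5 + M{\left(1 \right)}\right) 1 = - 1781 \left(-5 - \frac{20}{7}\right) 1 = - 1781 \left(\left(- \frac{55}{7}\right) 1\right) = \left(-1781\right) \left(- \frac{55}{7}\right) = \frac{97955}{7}$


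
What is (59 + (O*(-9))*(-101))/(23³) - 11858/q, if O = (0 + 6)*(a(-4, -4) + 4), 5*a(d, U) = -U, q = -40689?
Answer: 550855639/225028665 ≈ 2.4479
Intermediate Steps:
a(d, U) = -U/5 (a(d, U) = (-U)/5 = -U/5)
O = 144/5 (O = (0 + 6)*(-⅕*(-4) + 4) = 6*(⅘ + 4) = 6*(24/5) = 144/5 ≈ 28.800)
(59 + (O*(-9))*(-101))/(23³) - 11858/q = (59 + ((144/5)*(-9))*(-101))/(23³) - 11858/(-40689) = (59 - 1296/5*(-101))/12167 - 11858*(-1/40689) = (59 + 130896/5)*(1/12167) + 1078/3699 = (131191/5)*(1/12167) + 1078/3699 = 131191/60835 + 1078/3699 = 550855639/225028665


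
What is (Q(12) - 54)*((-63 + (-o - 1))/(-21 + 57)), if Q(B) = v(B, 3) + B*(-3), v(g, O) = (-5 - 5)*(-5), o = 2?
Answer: 220/3 ≈ 73.333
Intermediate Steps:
v(g, O) = 50 (v(g, O) = -10*(-5) = 50)
Q(B) = 50 - 3*B (Q(B) = 50 + B*(-3) = 50 - 3*B)
(Q(12) - 54)*((-63 + (-o - 1))/(-21 + 57)) = ((50 - 3*12) - 54)*((-63 + (-1*2 - 1))/(-21 + 57)) = ((50 - 36) - 54)*((-63 + (-2 - 1))/36) = (14 - 54)*((-63 - 3)*(1/36)) = -(-2640)/36 = -40*(-11/6) = 220/3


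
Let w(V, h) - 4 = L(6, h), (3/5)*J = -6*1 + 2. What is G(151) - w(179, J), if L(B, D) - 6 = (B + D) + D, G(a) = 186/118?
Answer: -193/177 ≈ -1.0904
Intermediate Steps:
G(a) = 93/59 (G(a) = 186*(1/118) = 93/59)
L(B, D) = 6 + B + 2*D (L(B, D) = 6 + ((B + D) + D) = 6 + (B + 2*D) = 6 + B + 2*D)
J = -20/3 (J = 5*(-6*1 + 2)/3 = 5*(-6 + 2)/3 = (5/3)*(-4) = -20/3 ≈ -6.6667)
w(V, h) = 16 + 2*h (w(V, h) = 4 + (6 + 6 + 2*h) = 4 + (12 + 2*h) = 16 + 2*h)
G(151) - w(179, J) = 93/59 - (16 + 2*(-20/3)) = 93/59 - (16 - 40/3) = 93/59 - 1*8/3 = 93/59 - 8/3 = -193/177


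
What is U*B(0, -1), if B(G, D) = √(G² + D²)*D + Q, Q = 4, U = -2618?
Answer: -7854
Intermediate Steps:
B(G, D) = 4 + D*√(D² + G²) (B(G, D) = √(G² + D²)*D + 4 = √(D² + G²)*D + 4 = D*√(D² + G²) + 4 = 4 + D*√(D² + G²))
U*B(0, -1) = -2618*(4 - √((-1)² + 0²)) = -2618*(4 - √(1 + 0)) = -2618*(4 - √1) = -2618*(4 - 1*1) = -2618*(4 - 1) = -2618*3 = -7854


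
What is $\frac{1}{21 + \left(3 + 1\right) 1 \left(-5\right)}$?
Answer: $1$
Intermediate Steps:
$\frac{1}{21 + \left(3 + 1\right) 1 \left(-5\right)} = \frac{1}{21 + 4 \cdot 1 \left(-5\right)} = \frac{1}{21 + 4 \left(-5\right)} = \frac{1}{21 - 20} = 1^{-1} = 1$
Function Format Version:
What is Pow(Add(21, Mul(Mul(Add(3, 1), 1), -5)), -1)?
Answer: 1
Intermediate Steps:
Pow(Add(21, Mul(Mul(Add(3, 1), 1), -5)), -1) = Pow(Add(21, Mul(Mul(4, 1), -5)), -1) = Pow(Add(21, Mul(4, -5)), -1) = Pow(Add(21, -20), -1) = Pow(1, -1) = 1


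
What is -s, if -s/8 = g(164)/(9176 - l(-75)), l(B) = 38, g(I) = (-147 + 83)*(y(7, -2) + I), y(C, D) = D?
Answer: -13824/1523 ≈ -9.0768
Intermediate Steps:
g(I) = 128 - 64*I (g(I) = (-147 + 83)*(-2 + I) = -64*(-2 + I) = 128 - 64*I)
s = 13824/1523 (s = -8*(128 - 64*164)/(9176 - 1*38) = -8*(128 - 10496)/(9176 - 38) = -(-82944)/9138 = -8*(-1728/1523) = 13824/1523 ≈ 9.0768)
-s = -1*13824/1523 = -13824/1523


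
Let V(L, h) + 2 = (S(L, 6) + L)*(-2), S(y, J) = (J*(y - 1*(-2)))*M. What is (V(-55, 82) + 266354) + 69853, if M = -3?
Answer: 334407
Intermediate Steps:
S(y, J) = -3*J*(2 + y) (S(y, J) = (J*(y - 1*(-2)))*(-3) = (J*(y + 2))*(-3) = (J*(2 + y))*(-3) = -3*J*(2 + y))
V(L, h) = 70 + 34*L (V(L, h) = -2 + (-3*6*(2 + L) + L)*(-2) = -2 + ((-36 - 18*L) + L)*(-2) = -2 + (-36 - 17*L)*(-2) = -2 + (72 + 34*L) = 70 + 34*L)
(V(-55, 82) + 266354) + 69853 = ((70 + 34*(-55)) + 266354) + 69853 = ((70 - 1870) + 266354) + 69853 = (-1800 + 266354) + 69853 = 264554 + 69853 = 334407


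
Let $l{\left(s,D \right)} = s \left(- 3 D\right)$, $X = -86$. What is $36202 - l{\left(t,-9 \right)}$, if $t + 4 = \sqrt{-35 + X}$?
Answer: $36310 - 297 i \approx 36310.0 - 297.0 i$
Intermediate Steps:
$t = -4 + 11 i$ ($t = -4 + \sqrt{-35 - 86} = -4 + \sqrt{-121} = -4 + 11 i \approx -4.0 + 11.0 i$)
$l{\left(s,D \right)} = - 3 D s$
$36202 - l{\left(t,-9 \right)} = 36202 - \left(-3\right) \left(-9\right) \left(-4 + 11 i\right) = 36202 - \left(-108 + 297 i\right) = 36202 + \left(108 - 297 i\right) = 36310 - 297 i$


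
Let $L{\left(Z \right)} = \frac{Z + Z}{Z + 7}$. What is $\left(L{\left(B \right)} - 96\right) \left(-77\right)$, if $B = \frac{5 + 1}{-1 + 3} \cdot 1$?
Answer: $\frac{36729}{5} \approx 7345.8$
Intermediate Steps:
$B = 3$ ($B = \frac{6}{2} \cdot 1 = 6 \cdot \frac{1}{2} \cdot 1 = 3 \cdot 1 = 3$)
$L{\left(Z \right)} = \frac{2 Z}{7 + Z}$
$\left(L{\left(B \right)} - 96\right) \left(-77\right) = \left(2 \cdot 3 \frac{1}{7 + 3} - 96\right) \left(-77\right) = \left(2 \cdot 3 \cdot \frac{1}{10} - 96\right) \left(-77\right) = \left(\frac{3}{5} - 96\right) \left(-77\right) = \left(- \frac{477}{5}\right) \left(-77\right) = \frac{36729}{5}$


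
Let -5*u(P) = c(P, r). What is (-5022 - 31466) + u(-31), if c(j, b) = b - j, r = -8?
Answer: -182463/5 ≈ -36493.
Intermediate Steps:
u(P) = 8/5 + P/5 (u(P) = -(-8 - P)/5 = 8/5 + P/5)
(-5022 - 31466) + u(-31) = (-5022 - 31466) + (8/5 + (⅕)*(-31)) = -36488 + (8/5 - 31/5) = -36488 - 23/5 = -182463/5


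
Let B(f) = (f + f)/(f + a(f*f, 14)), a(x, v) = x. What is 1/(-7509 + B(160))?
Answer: -161/1208947 ≈ -0.00013317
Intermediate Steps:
B(f) = 2*f/(f + f²) (B(f) = (f + f)/(f + f*f) = (2*f)/(f + f²) = 2*f/(f + f²))
1/(-7509 + B(160)) = 1/(-7509 + 2/(1 + 160)) = 1/(-7509 + 2/161) = 1/(-1208947/161) = -161/1208947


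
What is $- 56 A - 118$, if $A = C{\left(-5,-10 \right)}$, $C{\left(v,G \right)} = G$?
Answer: $442$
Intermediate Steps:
$A = -10$
$- 56 A - 118 = \left(-56\right) \left(-10\right) - 118 = 560 - 118 = 442$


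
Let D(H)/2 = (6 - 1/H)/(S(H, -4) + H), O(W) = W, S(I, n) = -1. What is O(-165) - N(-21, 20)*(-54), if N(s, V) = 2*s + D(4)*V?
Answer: 1707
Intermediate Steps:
D(H) = 2*(6 - 1/H)/(-1 + H) (D(H) = 2*((6 - 1/H)/(-1 + H)) = 2*(6 - 1/H)/(-1 + H))
N(s, V) = 2*s + 23*V/6 (N(s, V) = 2*s + (2*(-1 + 6*4)/(4*(-1 + 4)))*V = 2*s + (2*(¼)*(-1 + 24)/3)*V = 2*s + (2*(¼)*(⅓)*23)*V = 2*s + 23*V/6)
O(-165) - N(-21, 20)*(-54) = -165 - (2*(-21) + (23/6)*20)*(-54) = -165 - (-42 + 230/3)*(-54) = -165 - 104*(-54)/3 = -165 - 1*(-1872) = -165 + 1872 = 1707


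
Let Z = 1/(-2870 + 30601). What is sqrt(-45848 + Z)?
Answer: I*sqrt(35257495307397)/27731 ≈ 214.12*I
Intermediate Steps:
Z = 1/27731 ≈ 3.6061e-5
sqrt(-45848 + Z) = sqrt(-45848 + 1/27731) = sqrt(-1271410887/27731) = I*sqrt(35257495307397)/27731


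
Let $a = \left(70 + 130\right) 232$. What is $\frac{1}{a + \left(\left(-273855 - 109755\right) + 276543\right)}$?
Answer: $- \frac{1}{60667} \approx -1.6483 \cdot 10^{-5}$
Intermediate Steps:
$a = 46400$ ($a = 200 \cdot 232 = 46400$)
$\frac{1}{a + \left(\left(-273855 - 109755\right) + 276543\right)} = \frac{1}{46400 + \left(\left(-273855 - 109755\right) + 276543\right)} = \frac{1}{46400 + \left(-383610 + 276543\right)} = \frac{1}{46400 - 107067} = \frac{1}{-60667} = - \frac{1}{60667}$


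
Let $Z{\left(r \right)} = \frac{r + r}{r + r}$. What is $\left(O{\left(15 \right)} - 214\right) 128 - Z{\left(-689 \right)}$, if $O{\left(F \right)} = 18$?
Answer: $-25089$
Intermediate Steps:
$Z{\left(r \right)} = 1$ ($Z{\left(r \right)} = \frac{2 r}{2 r} = 2 r \frac{1}{2 r} = 1$)
$\left(O{\left(15 \right)} - 214\right) 128 - Z{\left(-689 \right)} = \left(18 - 214\right) 128 - 1 = \left(-196\right) 128 - 1 = -25088 - 1 = -25089$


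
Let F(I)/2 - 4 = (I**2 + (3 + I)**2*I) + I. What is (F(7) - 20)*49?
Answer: 73500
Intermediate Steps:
F(I) = 8 + 2*I + 2*I**2 + 2*I*(3 + I)**2 (F(I) = 8 + 2*((I**2 + (3 + I)**2*I) + I) = 8 + 2*((I**2 + I*(3 + I)**2) + I) = 8 + 2*(I + I**2 + I*(3 + I)**2) = 8 + (2*I + 2*I**2 + 2*I*(3 + I)**2) = 8 + 2*I + 2*I**2 + 2*I*(3 + I)**2)
(F(7) - 20)*49 = ((8 + 2*7 + 2*7**2 + 2*7*(3 + 7)**2) - 20)*49 = ((8 + 14 + 2*49 + 2*7*10**2) - 20)*49 = ((8 + 14 + 98 + 2*7*100) - 20)*49 = ((8 + 14 + 98 + 1400) - 20)*49 = (1520 - 20)*49 = 1500*49 = 73500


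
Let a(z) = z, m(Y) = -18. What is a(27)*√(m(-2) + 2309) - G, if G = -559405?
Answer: 559405 + 27*√2291 ≈ 5.6070e+5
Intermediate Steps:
a(27)*√(m(-2) + 2309) - G = 27*√(-18 + 2309) - 1*(-559405) = 27*√2291 + 559405 = 559405 + 27*√2291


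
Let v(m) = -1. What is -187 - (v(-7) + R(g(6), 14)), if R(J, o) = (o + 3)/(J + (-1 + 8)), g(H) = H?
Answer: -2435/13 ≈ -187.31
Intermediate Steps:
R(J, o) = (3 + o)/(7 + J) (R(J, o) = (3 + o)/(J + 7) = (3 + o)/(7 + J))
-187 - (v(-7) + R(g(6), 14)) = -187 - (-1 + (3 + 14)/(7 + 6)) = -187 - (-1 + 17/13) = -187 - 1*4/13 = -187 - 4/13 = -2435/13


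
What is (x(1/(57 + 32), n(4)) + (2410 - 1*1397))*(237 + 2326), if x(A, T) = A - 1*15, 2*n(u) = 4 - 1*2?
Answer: 227653349/89 ≈ 2.5579e+6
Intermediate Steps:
n(u) = 1 (n(u) = (4 - 1*2)/2 = (4 - 2)/2 = (1/2)*2 = 1)
x(A, T) = -15 + A (x(A, T) = A - 15 = -15 + A)
(x(1/(57 + 32), n(4)) + (2410 - 1*1397))*(237 + 2326) = ((-15 + 1/(57 + 32)) + (2410 - 1*1397))*(237 + 2326) = ((-15 + 1/89) + (2410 - 1397))*2563 = ((-15 + 1/89) + 1013)*2563 = (-1334/89 + 1013)*2563 = (88823/89)*2563 = 227653349/89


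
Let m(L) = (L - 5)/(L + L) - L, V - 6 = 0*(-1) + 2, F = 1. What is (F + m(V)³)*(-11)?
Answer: 21439319/4096 ≈ 5234.2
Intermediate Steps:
V = 8 (V = 6 + (0*(-1) + 2) = 6 + (0 + 2) = 6 + 2 = 8)
m(L) = -L + (-5 + L)/(2*L) (m(L) = (-5 + L)/((2*L)) - L = (-5 + L)*(1/(2*L)) - L = (-5 + L)/(2*L) - L = -L + (-5 + L)/(2*L))
(F + m(V)³)*(-11) = (1 + (½ - 1*8 - 5/2/8)³)*(-11) = (1 + (½ - 8 - 5/2*⅛)³)*(-11) = (1 + (½ - 8 - 5/16)³)*(-11) = (1 + (-125/16)³)*(-11) = (1 - 1953125/4096)*(-11) = -1949029/4096*(-11) = 21439319/4096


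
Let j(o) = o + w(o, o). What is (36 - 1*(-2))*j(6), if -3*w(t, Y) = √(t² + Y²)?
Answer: 228 - 76*√2 ≈ 120.52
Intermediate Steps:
w(t, Y) = -√(Y² + t²)/3 (w(t, Y) = -√(t² + Y²)/3 = -√(Y² + t²)/3)
j(o) = o - √2*√(o²)/3 (j(o) = o - √(o² + o²)/3 = o - √2*√(o²)/3)
(36 - 1*(-2))*j(6) = (36 - 1*(-2))*(6 - √2*√(6²)/3) = (36 + 2)*(6 - √2*√36/3) = 38*(6 - ⅓*√2*6) = 38*(6 - 2*√2) = 228 - 76*√2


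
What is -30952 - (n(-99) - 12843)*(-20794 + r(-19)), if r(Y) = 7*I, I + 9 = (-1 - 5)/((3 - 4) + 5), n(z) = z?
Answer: -270098137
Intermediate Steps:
I = -21/2 (I = -9 + (-1 - 5)/((3 - 4) + 5) = -9 - 6/(-1 + 5) = -9 - 6/4 = -9 - 6*1/4 = -9 - 3/2 = -21/2 ≈ -10.500)
r(Y) = -147/2 (r(Y) = 7*(-21/2) = -147/2)
-30952 - (n(-99) - 12843)*(-20794 + r(-19)) = -30952 - (-99 - 12843)*(-20794 - 147/2) = -30952 - (-12942)*(-41735)/2 = -30952 - 1*270067185 = -30952 - 270067185 = -270098137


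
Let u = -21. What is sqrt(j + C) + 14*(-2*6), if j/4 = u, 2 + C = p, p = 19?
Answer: -168 + I*sqrt(67) ≈ -168.0 + 8.1853*I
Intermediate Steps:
C = 17 (C = -2 + 19 = 17)
j = -84 (j = 4*(-21) = -84)
sqrt(j + C) + 14*(-2*6) = sqrt(-84 + 17) + 14*(-2*6) = sqrt(-67) + 14*(-12) = I*sqrt(67) - 168 = -168 + I*sqrt(67)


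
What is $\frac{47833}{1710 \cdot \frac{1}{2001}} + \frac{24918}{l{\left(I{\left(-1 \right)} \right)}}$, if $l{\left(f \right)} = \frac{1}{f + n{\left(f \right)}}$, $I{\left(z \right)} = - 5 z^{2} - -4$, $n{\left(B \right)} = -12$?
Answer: $- \frac{152737769}{570} \approx -2.6796 \cdot 10^{5}$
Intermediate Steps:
$I{\left(z \right)} = 4 - 5 z^{2}$ ($I{\left(z \right)} = - 5 z^{2} + 4 = 4 - 5 z^{2}$)
$l{\left(f \right)} = \frac{1}{-12 + f}$ ($l{\left(f \right)} = \frac{1}{f - 12} = \frac{1}{-12 + f}$)
$\frac{47833}{1710 \cdot \frac{1}{2001}} + \frac{24918}{l{\left(I{\left(-1 \right)} \right)}} = \frac{47833}{1710 \cdot \frac{1}{2001}} + \frac{24918}{\frac{1}{-12 + \left(4 - 5 \left(-1\right)^{2}\right)}} = \frac{47833}{1710 \cdot \frac{1}{2001}} + \frac{24918}{\frac{1}{-12 + \left(4 - 5\right)}} = \frac{47833}{\frac{570}{667}} + \frac{24918}{\frac{1}{-12 + \left(4 - 5\right)}} = 47833 \cdot \frac{667}{570} + \frac{24918}{\frac{1}{-12 - 1}} = \frac{31904611}{570} + \frac{24918}{\frac{1}{-13}} = \frac{31904611}{570} + \frac{24918}{- \frac{1}{13}} = \frac{31904611}{570} + 24918 \left(-13\right) = \frac{31904611}{570} - 323934 = - \frac{152737769}{570}$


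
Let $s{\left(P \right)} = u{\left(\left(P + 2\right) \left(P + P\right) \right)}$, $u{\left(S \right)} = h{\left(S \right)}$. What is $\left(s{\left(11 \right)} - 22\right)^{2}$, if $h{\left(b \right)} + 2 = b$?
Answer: $68644$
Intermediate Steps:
$h{\left(b \right)} = -2 + b$
$u{\left(S \right)} = -2 + S$
$s{\left(P \right)} = -2 + 2 P \left(2 + P\right)$ ($s{\left(P \right)} = -2 + \left(P + 2\right) \left(P + P\right) = -2 + \left(2 + P\right) 2 P = -2 + 2 P \left(2 + P\right)$)
$\left(s{\left(11 \right)} - 22\right)^{2} = \left(\left(-2 + 2 \cdot 11 \left(2 + 11\right)\right) - 22\right)^{2} = \left(\left(-2 + 2 \cdot 11 \cdot 13\right) - 22\right)^{2} = \left(\left(-2 + 286\right) - 22\right)^{2} = \left(284 - 22\right)^{2} = 262^{2} = 68644$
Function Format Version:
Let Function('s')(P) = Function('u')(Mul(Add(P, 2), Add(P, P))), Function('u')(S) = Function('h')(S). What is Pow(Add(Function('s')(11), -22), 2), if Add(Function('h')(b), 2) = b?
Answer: 68644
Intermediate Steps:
Function('h')(b) = Add(-2, b)
Function('u')(S) = Add(-2, S)
Function('s')(P) = Add(-2, Mul(2, P, Add(2, P))) (Function('s')(P) = Add(-2, Mul(Add(P, 2), Add(P, P))) = Add(-2, Mul(Add(2, P), Mul(2, P))) = Add(-2, Mul(2, P, Add(2, P))))
Pow(Add(Function('s')(11), -22), 2) = Pow(Add(Add(-2, Mul(2, 11, Add(2, 11))), -22), 2) = Pow(Add(Add(-2, Mul(2, 11, 13)), -22), 2) = Pow(Add(Add(-2, 286), -22), 2) = Pow(Add(284, -22), 2) = Pow(262, 2) = 68644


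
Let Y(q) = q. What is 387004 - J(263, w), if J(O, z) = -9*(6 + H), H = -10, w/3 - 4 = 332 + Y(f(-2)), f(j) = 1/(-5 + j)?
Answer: 386968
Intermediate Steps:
w = 7053/7 (w = 12 + 3*(332 + 1/(-5 - 2)) = 12 + 3*(332 + 1/(-7)) = 12 + 3*(332 - ⅐) = 12 + 3*(2323/7) = 12 + 6969/7 = 7053/7 ≈ 1007.6)
J(O, z) = 36 (J(O, z) = -9*(6 - 10) = -9*(-4) = 36)
387004 - J(263, w) = 387004 - 1*36 = 387004 - 36 = 386968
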